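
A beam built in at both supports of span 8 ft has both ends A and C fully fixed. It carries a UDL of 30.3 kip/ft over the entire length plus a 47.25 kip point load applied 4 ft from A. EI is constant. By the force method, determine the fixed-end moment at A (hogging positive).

M_A = 208.8 kip·ft

Release both end moments; the primary structure is a simply-supported span AC with redundants M_A and M_C.
On the primary (simply-supported) span, the end slopes from the loading are:
  at A: UDL 30.3: wL³/(24EI) = 646.4/EI
  at C: UDL 30.3: wL³/(24EI) = 646.4/EI
  at A: point load 47.25 at a = 4: Pab(L + b)/(6LEI) = 189/EI
  at C: point load 47.25 at a = 4: Pab(L + a)/(6LEI) = 189/EI
  θ_A0 = 835.4/EI,  θ_C0 = 835.4/EI
Flexibility coefficients: a unit moment at one end gives L/(3EI) there and L/(6EI) at the far end, so f₁₁ = f₂₂ = 2.667/EI and f₁₂ = f₂₁ = 1.333/EI.
Compatibility — zero rotation at each built-in end:
  2.667 M_A + 1.333 M_C = 835.4
  1.333 M_A + 2.667 M_C = 835.4
Solving the pair gives M_A = 208.8 kip·ft and M_C = 208.8 kip·ft (hogging).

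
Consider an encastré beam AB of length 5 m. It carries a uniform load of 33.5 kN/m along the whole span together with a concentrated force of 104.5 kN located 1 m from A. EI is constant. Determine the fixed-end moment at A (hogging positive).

Release both end moments; the primary structure is a simply-supported span AB with redundants M_A and M_B.
On the primary (simply-supported) span, the end slopes from the loading are:
  at A: UDL 33.5: wL³/(24EI) = 174.5/EI
  at B: UDL 33.5: wL³/(24EI) = 174.5/EI
  at A: point load 104.5 at a = 1: Pab(L + b)/(6LEI) = 125.4/EI
  at B: point load 104.5 at a = 1: Pab(L + a)/(6LEI) = 83.6/EI
  θ_A0 = 299.9/EI,  θ_B0 = 258.1/EI
Flexibility coefficients: a unit moment at one end gives L/(3EI) there and L/(6EI) at the far end, so f₁₁ = f₂₂ = 1.667/EI and f₁₂ = f₂₁ = 0.8333/EI.
Compatibility — zero rotation at each built-in end:
  1.667 M_A + 0.8333 M_B = 299.9
  0.8333 M_A + 1.667 M_B = 258.1
Solving the pair gives M_A = 136.7 kN·m and M_B = 86.51 kN·m (hogging).

M_A = 136.7 kN·m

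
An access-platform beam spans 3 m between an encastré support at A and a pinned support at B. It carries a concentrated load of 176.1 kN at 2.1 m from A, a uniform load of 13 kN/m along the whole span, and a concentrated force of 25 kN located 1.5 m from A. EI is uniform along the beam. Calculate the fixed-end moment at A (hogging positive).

Remove the prop at B; the released (primary) structure is a cantilever built in at A.
Deflection at B on the released cantilever, summing each load's contribution:
  point load 176.1 at a = 2.1: Pa²(3L − a)/(6EI) = 893.1/EI
  UDL 13: wL⁴/(8EI) = 131.6/EI
  point load 25 at a = 1.5: Pa²(3L − a)/(6EI) = 70.31/EI
  δ_0 = 1095/EI
Flexibility coefficient — unit upward force at B: δ_{BB} = L³/(3EI) = 9/EI.
Compatibility at B: δ_0 − R_B·δ_{BB} = 0, so R_B = 1095/9 = 121.7 kN.
Moment equilibrium about A: M_A = Σ(load moments about A) − R_B·L = 465.8 − 121.7×3 = 100.8 kN·m.

M_A = 100.8 kN·m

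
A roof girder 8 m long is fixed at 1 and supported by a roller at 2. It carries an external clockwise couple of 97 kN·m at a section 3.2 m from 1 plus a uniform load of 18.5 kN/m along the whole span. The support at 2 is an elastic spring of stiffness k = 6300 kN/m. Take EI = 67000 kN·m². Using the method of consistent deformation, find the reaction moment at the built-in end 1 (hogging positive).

M_1 = 183.4 kN·m

Release the roller at 2. Primary structure: cantilever fixed at 1.
Primary-structure tip deflection at 2 by superposition:
  clockwise couple 97 at a = 3.2: M₀a(2L − a)/(2EI) = 1987/EI
  UDL 18.5: wL⁴/(8EI) = 9472/EI
  δ_0 = 11459/EI
Tip deflection under a unit load at 2: L³/(3EI) = 170.7/EI.
With EI = 67000 kN·m²: δ_0 = 0.17102 m and δ_{22} = 0.002547 m/kN.
Compatibility — the spring shortens by R_2/k under the reaction it provides: δ_0 − R_2·δ_{22} = R_2/k. With 1/k = 0.000159 m/kN, R_2 = δ_0 / (δ_{22} + 1/k) = 0.17102 / (0.002547 + 0.000159) = 63.2 kN.
Moment equilibrium about 1: M_1 = Σ(load moments about 1) − R_2·L = 689 − 63.2×8 = 183.4 kN·m.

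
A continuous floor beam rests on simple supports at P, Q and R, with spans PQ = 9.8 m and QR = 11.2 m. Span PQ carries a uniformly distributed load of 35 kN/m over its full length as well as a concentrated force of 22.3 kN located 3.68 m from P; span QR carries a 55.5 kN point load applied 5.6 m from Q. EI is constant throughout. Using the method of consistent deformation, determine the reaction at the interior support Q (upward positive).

R_Q = 260.2 kN

Insert a hinge at Q; M_Q is the redundant, and each span becomes simply supported.
Discontinuity in slope at Q on the released structure — sum the simple-span end rotations:
  span PQ: UDL 35: wL³/(24EI) = 1373/EI
  span PQ: point load 22.3 at a = 3.68: Pab(L + a)/(6LEI) = 115.1/EI
  span QR: point load 55.5 at a = 5.6: Pab(L + b)/(6LEI) = 435.1/EI
  relative rotation θ_0 = (1488 + 435.1)/EI = 1923/EI
A unit hogging moment at Q produces rotation L₁/(3EI) + L₂/(3EI) = 7/EI.
Compatibility: M_Q·(L₁+L₂)/(3EI) = θ_0, giving M_Q = 274.7 kN·m (hogging).
Span PQ, ΣM about P with M_Q applied at Q: R_Q^{PQ}·9.8 = 1763 + 274.7, so R_Q^{PQ} = 207.9 kN and R_P = 365.3 − 207.9 = 157.4 kN.
Span QR, ΣM about R: R_Q^{QR}·11.2 = 310.8 + 274.7, so R_Q^{QR} = 52.28 kN and R_R = 55.5 − 52.28 = 3.224 kN.
R_Q = 207.9 + 52.28 = 260.2 kN.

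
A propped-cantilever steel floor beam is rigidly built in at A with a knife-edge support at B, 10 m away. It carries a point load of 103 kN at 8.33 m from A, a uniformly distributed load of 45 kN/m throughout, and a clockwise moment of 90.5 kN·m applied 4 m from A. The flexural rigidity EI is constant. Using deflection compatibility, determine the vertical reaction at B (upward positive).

R_B = 254.9 kN

Take the reaction at B as the redundant and release it; the primary structure is a cantilever fixed at A.
Primary-structure tip deflection at B by superposition:
  point load 103 at a = 8.33: Pa²(3L − a)/(6EI) = 25813/EI
  UDL 45: wL⁴/(8EI) = 56250/EI
  clockwise couple 90.5 at a = 4: M₀a(2L − a)/(2EI) = 2896/EI
  δ_0 = 84959/EI
Tip deflection under a unit load at B: L³/(3EI) = 333.3/EI.
Compatibility at B: δ_0 − R_B·δ_{BB} = 0, so R_B = 84959/333.3 = 254.9 kN.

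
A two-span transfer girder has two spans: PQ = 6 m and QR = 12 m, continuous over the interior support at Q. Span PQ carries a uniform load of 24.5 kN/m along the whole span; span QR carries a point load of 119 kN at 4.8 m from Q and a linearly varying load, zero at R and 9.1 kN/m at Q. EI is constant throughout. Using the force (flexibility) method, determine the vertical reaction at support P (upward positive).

Take M_Q as the redundant. Released structure: two simple spans PQ and QR with a hinge at Q.
Discontinuity in slope at Q on the released structure — sum the simple-span end rotations:
  span PQ: UDL 24.5: wL³/(24EI) = 220.5/EI
  span QR: point load 119 at a = 4.8: Pab(L + b)/(6LEI) = 1097/EI
  span QR: triangular load, peak 9.1: w₀L³/(45EI) = 349.4/EI
  relative rotation θ_0 = (220.5 + 1446)/EI = 1667/EI
A unit hogging moment at Q produces rotation L₁/(3EI) + L₂/(3EI) = 6/EI.
Slope continuity at Q: θ_0 = M_Q·6/EI, so M_Q = 1667/6 = 277.8 kN·m (hogging).
Span PQ, ΣM about P with M_Q applied at Q: R_Q^{PQ}·6 = 441 + 277.8, so R_Q^{PQ} = 119.8 kN and R_P = 147 − 119.8 = 27.2 kN.

R_P = 27.2 kN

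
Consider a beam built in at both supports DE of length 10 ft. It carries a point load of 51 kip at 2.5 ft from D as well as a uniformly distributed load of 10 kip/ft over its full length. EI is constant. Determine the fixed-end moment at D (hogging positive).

M_D = 155.1 kip·ft

Take the two fixed-end moments M_D, M_E as redundants; the released structure is the simple span DE.
End rotations of the released simple span under the applied load (×1/EI):
  at D: point load 51 at a = 2.5: Pab(L + b)/(6LEI) = 278.9/EI
  at E: point load 51 at a = 2.5: Pab(L + a)/(6LEI) = 199.2/EI
  at D: UDL 10: wL³/(24EI) = 416.7/EI
  at E: UDL 10: wL³/(24EI) = 416.7/EI
  θ_D0 = 695.6/EI,  θ_E0 = 615.9/EI
Flexibility coefficients: a unit moment at one end gives L/(3EI) there and L/(6EI) at the far end, so f₁₁ = f₂₂ = 3.333/EI and f₁₂ = f₂₁ = 1.667/EI.
Compatibility — zero rotation at each built-in end:
  3.333 M_D + 1.667 M_E = 695.6
  1.667 M_D + 3.333 M_E = 615.9
Solving the pair gives M_D = 155.1 kip·ft and M_E = 107.2 kip·ft (hogging).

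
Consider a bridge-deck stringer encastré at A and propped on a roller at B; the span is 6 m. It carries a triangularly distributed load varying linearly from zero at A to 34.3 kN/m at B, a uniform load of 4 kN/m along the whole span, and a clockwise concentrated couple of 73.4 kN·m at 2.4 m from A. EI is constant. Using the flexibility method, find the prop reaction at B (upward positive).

R_B = 77.34 kN

Take the reaction at B as the redundant and release it; the primary structure is a cantilever fixed at A.
Primary-structure tip deflection at B by superposition:
  triangular load, peak 34.3 at the free end: 11w₀L⁴/(120EI) = 4075/EI
  UDL 4: wL⁴/(8EI) = 648/EI
  clockwise couple 73.4 at a = 2.4: M₀a(2L − a)/(2EI) = 845.6/EI
  δ_0 = 5568/EI
Flexibility coefficient — unit upward force at B: δ_{BB} = L³/(3EI) = 72/EI.
The prop prevents deflection at B: R_B = δ_0/δ_{BB} = 5568/72 = 77.34 kN.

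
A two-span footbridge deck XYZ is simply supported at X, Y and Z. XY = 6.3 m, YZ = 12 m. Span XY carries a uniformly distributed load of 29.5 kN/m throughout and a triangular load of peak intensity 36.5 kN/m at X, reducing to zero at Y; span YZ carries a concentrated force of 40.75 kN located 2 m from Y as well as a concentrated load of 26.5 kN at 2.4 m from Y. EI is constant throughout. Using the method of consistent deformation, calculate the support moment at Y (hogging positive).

Take M_Y as the redundant. Released structure: two simple spans XY and YZ with a hinge at Y.
Discontinuity in slope at Y on the released structure — sum the simple-span end rotations:
  span XY: UDL 29.5: wL³/(24EI) = 307.3/EI
  span XY: triangular load, peak 36.5: 7w₀L³/(360EI) = 177.5/EI
  span YZ: point load 40.75 at a = 2: Pab(L + b)/(6LEI) = 249/EI
  span YZ: point load 26.5 at a = 2.4: Pab(L + b)/(6LEI) = 183.2/EI
  relative rotation θ_0 = (484.8 + 432.2)/EI = 917/EI
A unit hogging moment at Y produces rotation L₁/(3EI) + L₂/(3EI) = 6.1/EI.
Compatibility: M_Y·(L₁+L₂)/(3EI) = θ_0, giving M_Y = 150.3 kN·m (hogging).

M_Y = 150.3 kN·m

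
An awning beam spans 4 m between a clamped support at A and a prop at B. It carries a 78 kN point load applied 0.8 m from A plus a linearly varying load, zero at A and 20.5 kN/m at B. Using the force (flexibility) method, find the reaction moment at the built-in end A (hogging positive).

Remove the prop at B; the released (primary) structure is a cantilever built in at A.
Downward deflection at the released point B due to the loads:
  point load 78 at a = 0.8: Pa²(3L − a)/(6EI) = 93.18/EI
  triangular load, peak 20.5 at the free end: 11w₀L⁴/(120EI) = 481.1/EI
  δ_0 = 574.3/EI
Tip deflection under a unit load at B: L³/(3EI) = 21.33/EI.
The prop prevents deflection at B: R_B = δ_0/δ_{BB} = 574.3/21.33 = 26.92 kN.
Moment equilibrium about A: M_A = Σ(load moments about A) − R_B·L = 171.7 − 26.92×4 = 64.06 kN·m.

M_A = 64.06 kN·m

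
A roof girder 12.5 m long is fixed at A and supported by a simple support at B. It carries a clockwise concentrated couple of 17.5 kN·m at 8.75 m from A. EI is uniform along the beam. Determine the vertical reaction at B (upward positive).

R_B = 1.911 kN

Take the reaction at B as the redundant and release it; the primary structure is a cantilever fixed at A.
Downward deflection at the released point B due to the loads:
  clockwise couple 17.5 at a = 8.75: M₀a(2L − a)/(2EI) = 1244/EI
Flexibility coefficient — unit upward force at B: δ_{BB} = L³/(3EI) = 651/EI.
Compatibility at B: δ_0 − R_B·δ_{BB} = 0, so R_B = 1244/651 = 1.911 kN.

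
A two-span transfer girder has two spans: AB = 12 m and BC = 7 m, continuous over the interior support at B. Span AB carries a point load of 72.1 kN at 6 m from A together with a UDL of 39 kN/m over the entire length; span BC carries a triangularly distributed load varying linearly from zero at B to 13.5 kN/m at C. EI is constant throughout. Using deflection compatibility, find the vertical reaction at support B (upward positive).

R_B = 412.5 kN

Release continuity at B by inserting a hinge; the redundant is the internal moment M_B. The primary structure is two simply-supported spans AB and BC.
End slopes at the hinge B, treating each span as simply supported:
  span AB: point load 72.1 at a = 6: Pab(L + a)/(6LEI) = 648.9/EI
  span AB: UDL 39: wL³/(24EI) = 2808/EI
  span BC: triangular load, peak 13.5: 7w₀L³/(360EI) = 90.04/EI
  relative rotation θ_0 = (3457 + 90.04)/EI = 3547/EI
A unit hogging moment at B produces rotation L₁/(3EI) + L₂/(3EI) = 6.333/EI.
Compatibility: M_B·(L₁+L₂)/(3EI) = θ_0, giving M_B = 560 kN·m (hogging).
Span AB, ΣM about A with M_B applied at B: R_B^{AB}·12 = 3241 + 560, so R_B^{AB} = 316.7 kN and R_A = 540.1 − 316.7 = 223.4 kN.
Span BC, ΣM about C: R_B^{BC}·7 = 110.2 + 560, so R_B^{BC} = 95.76 kN and R_C = 47.25 − 95.76 = -48.51 kN.
R_B = 316.7 + 95.76 = 412.5 kN.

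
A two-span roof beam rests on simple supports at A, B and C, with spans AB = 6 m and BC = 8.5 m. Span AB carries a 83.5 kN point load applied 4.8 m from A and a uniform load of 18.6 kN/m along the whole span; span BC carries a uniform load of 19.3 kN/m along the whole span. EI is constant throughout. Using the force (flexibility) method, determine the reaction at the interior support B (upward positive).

R_B = 252 kN

Insert a hinge at B; M_B is the redundant, and each span becomes simply supported.
End slopes at the hinge B, treating each span as simply supported:
  span AB: point load 83.5 at a = 4.8: Pab(L + a)/(6LEI) = 144.3/EI
  span AB: UDL 18.6: wL³/(24EI) = 167.4/EI
  span BC: UDL 19.3: wL³/(24EI) = 493.9/EI
  relative rotation θ_0 = (311.7 + 493.9)/EI = 805.5/EI
A unit hogging moment at B produces rotation L₁/(3EI) + L₂/(3EI) = 4.833/EI.
Slope continuity at B: θ_0 = M_B·4.833/EI, so M_B = 805.5/4.833 = 166.7 kN·m (hogging).
Span AB, ΣM about A with M_B applied at B: R_B^{AB}·6 = 735.6 + 166.7, so R_B^{AB} = 150.4 kN and R_A = 195.1 − 150.4 = 44.72 kN.
Span BC, ΣM about C: R_B^{BC}·8.5 = 697.2 + 166.7, so R_B^{BC} = 101.6 kN and R_C = 164.1 − 101.6 = 62.42 kN.
R_B = 150.4 + 101.6 = 252 kN.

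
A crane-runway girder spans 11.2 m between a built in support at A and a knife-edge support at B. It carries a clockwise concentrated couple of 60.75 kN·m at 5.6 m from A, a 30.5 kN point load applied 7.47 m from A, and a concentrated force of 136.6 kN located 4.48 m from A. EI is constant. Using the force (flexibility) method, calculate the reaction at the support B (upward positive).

R_B = 50.34 kN

Remove the prop at B; the released (primary) structure is a cantilever built in at A.
Primary-structure tip deflection at B by superposition:
  clockwise couple 60.75 at a = 5.6: M₀a(2L − a)/(2EI) = 2858/EI
  point load 30.5 at a = 7.47: Pa²(3L − a)/(6EI) = 7412/EI
  point load 136.6 at a = 4.48: Pa²(3L − a)/(6EI) = 13306/EI
  δ_0 = 23576/EI
Flexibility coefficient — unit upward force at B: δ_{BB} = L³/(3EI) = 468.3/EI.
The prop prevents deflection at B: R_B = δ_0/δ_{BB} = 23576/468.3 = 50.34 kN.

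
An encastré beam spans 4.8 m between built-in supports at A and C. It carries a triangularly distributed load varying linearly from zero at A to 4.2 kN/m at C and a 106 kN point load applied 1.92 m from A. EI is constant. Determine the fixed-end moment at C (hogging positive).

Take the two fixed-end moments M_A, M_C as redundants; the released structure is the simple span AC.
On the primary (simply-supported) span, the end slopes from the loading are:
  at A: triangular load, peak 4.2: 7w₀L³/(360EI) = 9.032/EI
  at C: triangular load, peak 4.2: w₀L³/(45EI) = 10.32/EI
  at A: point load 106 at a = 1.92: Pab(L + b)/(6LEI) = 156.3/EI
  at C: point load 106 at a = 1.92: Pab(L + a)/(6LEI) = 136.8/EI
  θ_A0 = 165.3/EI,  θ_C0 = 147.1/EI
Flexibility coefficients: a unit moment at one end gives L/(3EI) there and L/(6EI) at the far end, so f₁₁ = f₂₂ = 1.6/EI and f₁₂ = f₂₁ = 0.8/EI.
Compatibility — zero rotation at each built-in end:
  1.6 M_A + 0.8 M_C = 165.3
  0.8 M_A + 1.6 M_C = 147.1
Solving the pair gives M_A = 76.49 kN·m and M_C = 53.68 kN·m (hogging).

M_C = 53.68 kN·m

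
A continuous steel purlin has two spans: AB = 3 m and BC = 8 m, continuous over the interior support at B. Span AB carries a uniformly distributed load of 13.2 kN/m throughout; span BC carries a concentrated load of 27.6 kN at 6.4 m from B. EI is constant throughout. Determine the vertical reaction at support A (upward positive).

R_A = 13.31 kN

Insert a hinge at B; M_B is the redundant, and each span becomes simply supported.
Rotations at B on the released spans (each span's end-slope, ×1/EI):
  span AB: UDL 13.2: wL³/(24EI) = 14.85/EI
  span BC: point load 27.6 at a = 6.4: Pab(L + b)/(6LEI) = 56.52/EI
  relative rotation θ_0 = (14.85 + 56.52)/EI = 71.37/EI
A unit hogging moment at B produces rotation L₁/(3EI) + L₂/(3EI) = 3.667/EI.
Slope continuity at B: θ_0 = M_B·3.667/EI, so M_B = 71.37/3.667 = 19.47 kN·m (hogging).
Span AB, ΣM about A with M_B applied at B: R_B^{AB}·3 = 59.4 + 19.47, so R_B^{AB} = 26.29 kN and R_A = 39.6 − 26.29 = 13.31 kN.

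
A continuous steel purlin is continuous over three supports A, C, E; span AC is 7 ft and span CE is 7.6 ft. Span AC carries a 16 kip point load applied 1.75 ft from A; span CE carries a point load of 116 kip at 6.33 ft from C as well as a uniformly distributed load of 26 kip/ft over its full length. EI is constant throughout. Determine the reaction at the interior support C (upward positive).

Insert a hinge at C; M_C is the redundant, and each span becomes simply supported.
Discontinuity in slope at C on the released structure — sum the simple-span end rotations:
  span AC: point load 16 at a = 1.75: Pab(L + a)/(6LEI) = 30.62/EI
  span CE: point load 116 at a = 6.33: Pab(L + b)/(6LEI) = 181.4/EI
  span CE: UDL 26: wL³/(24EI) = 475.6/EI
  relative rotation θ_0 = (30.62 + 657)/EI = 687.6/EI
A unit hogging moment at C produces rotation L₁/(3EI) + L₂/(3EI) = 4.867/EI.
Compatibility: M_C·(L₁+L₂)/(3EI) = θ_0, giving M_C = 141.3 kip·ft (hogging).
Span AC, ΣM about A with M_C applied at C: R_C^{AC}·7 = 28 + 141.3, so R_C^{AC} = 24.18 kip and R_A = 16 − 24.18 = -8.183 kip.
Span CE, ΣM about E: R_C^{CE}·7.6 = 898.2 + 141.3, so R_C^{CE} = 136.8 kip and R_E = 313.6 − 136.8 = 176.8 kip.
R_C = 24.18 + 136.8 = 161 kip.

R_C = 161 kip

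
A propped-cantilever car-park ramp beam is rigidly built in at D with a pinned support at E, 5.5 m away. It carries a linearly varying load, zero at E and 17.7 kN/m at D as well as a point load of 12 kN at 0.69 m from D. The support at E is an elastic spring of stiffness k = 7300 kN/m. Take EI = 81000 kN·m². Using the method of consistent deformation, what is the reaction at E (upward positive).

Take the reaction at E as the redundant and release it; the primary structure is a cantilever fixed at D.
Free-end deflection of the primary structure under the applied loading (downward +):
  triangular load, peak 17.7 at the fixed end: w₀L⁴/(30EI) = 539.9/EI
  point load 12 at a = 0.69: Pa²(3L − a)/(6EI) = 15.05/EI
  δ_0 = 554.9/EI
Tip deflection under a unit load at E: L³/(3EI) = 55.46/EI.
With EI = 81000 kN·m²: δ_0 = 0.006851 m and δ_{EE} = 0.000685 m/kN.
Compatibility — the spring shortens by R_E/k under the reaction it provides: δ_0 − R_E·δ_{EE} = R_E/k. With 1/k = 0.000137 m/kN, R_E = δ_0 / (δ_{EE} + 1/k) = 0.006851 / (0.000685 + 0.000137) = 8.338 kN.

R_E = 8.338 kN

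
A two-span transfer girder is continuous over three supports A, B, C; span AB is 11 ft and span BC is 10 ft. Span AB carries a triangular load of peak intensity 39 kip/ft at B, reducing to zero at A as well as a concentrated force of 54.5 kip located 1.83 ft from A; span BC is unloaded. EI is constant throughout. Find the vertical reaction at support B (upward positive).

R_B = 188.4 kip

Take M_B as the redundant. Released structure: two simple spans AB and BC with a hinge at B.
Discontinuity in slope at B on the released structure — sum the simple-span end rotations:
  span AB: triangular load, peak 39: w₀L³/(45EI) = 1154/EI
  span AB: point load 54.5 at a = 1.83: Pab(L + a)/(6LEI) = 177.8/EI
  relative rotation θ_0 = (1331 + 0)/EI = 1331/EI
A unit hogging moment at B produces rotation L₁/(3EI) + L₂/(3EI) = 7/EI.
Slope continuity at B: θ_0 = M_B·7/EI, so M_B = 1331/7 = 190.2 kip·ft (hogging).
Span AB, ΣM about A with M_B applied at B: R_B^{AB}·11 = 1673 + 190.2, so R_B^{AB} = 169.4 kip and R_A = 269 − 169.4 = 99.64 kip.
Span BC, ΣM about C: R_B^{BC}·10 = 0 + 190.2, so R_B^{BC} = 19.02 kip and R_C = 0 − 19.02 = -19.02 kip.
R_B = 169.4 + 19.02 = 188.4 kip.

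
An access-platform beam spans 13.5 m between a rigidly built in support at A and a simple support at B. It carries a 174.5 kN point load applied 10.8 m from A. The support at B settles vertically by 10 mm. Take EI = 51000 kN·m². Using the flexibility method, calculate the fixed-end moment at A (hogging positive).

M_A = 234.5 kN·m

Remove the prop at B; the released (primary) structure is a cantilever built in at A.
Primary-structure tip deflection at B by superposition:
  point load 174.5 at a = 10.8: Pa²(3L − a)/(6EI) = 100751/EI
Tip deflection under a unit load at B: L³/(3EI) = 820.1/EI.
With EI = 51000 kN·m²: δ_0 = 1.9755 m and δ_{BB} = 0.016081 m/kN.
Compatibility — the beam at B must follow the support down by 0.01 m: δ_0 − R_B·δ_{BB} = 0.01, so R_B = (1.9755 − 0.01)/0.016081 = 122.2 kN.
Moment equilibrium about A: M_A = Σ(load moments about A) − R_B·L = 1885 − 122.2×13.5 = 234.5 kN·m.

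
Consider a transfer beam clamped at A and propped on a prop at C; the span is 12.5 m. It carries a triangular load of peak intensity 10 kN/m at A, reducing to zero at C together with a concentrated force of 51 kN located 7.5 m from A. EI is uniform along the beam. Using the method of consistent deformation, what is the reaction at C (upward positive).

Take the reaction at C as the redundant and release it; the primary structure is a cantilever fixed at A.
Deflection at C on the released cantilever, summing each load's contribution:
  triangular load, peak 10 at the fixed end: w₀L⁴/(30EI) = 8138/EI
  point load 51 at a = 7.5: Pa²(3L − a)/(6EI) = 14344/EI
  δ_0 = 22482/EI
Tip deflection under a unit load at C: L³/(3EI) = 651/EI.
Compatibility at C: δ_0 − R_C·δ_{CC} = 0, so R_C = 22482/651 = 34.53 kN.

R_C = 34.53 kN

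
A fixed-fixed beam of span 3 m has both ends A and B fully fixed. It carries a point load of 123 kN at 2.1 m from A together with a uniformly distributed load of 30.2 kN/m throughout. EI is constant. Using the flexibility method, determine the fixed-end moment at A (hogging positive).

Take the two fixed-end moments M_A, M_B as redundants; the released structure is the simple span AB.
Simple-span end rotations at A and B under the given loads:
  at A: point load 123 at a = 2.1: Pab(L + b)/(6LEI) = 50.37/EI
  at B: point load 123 at a = 2.1: Pab(L + a)/(6LEI) = 65.87/EI
  at A: UDL 30.2: wL³/(24EI) = 33.98/EI
  at B: UDL 30.2: wL³/(24EI) = 33.98/EI
  θ_A0 = 84.34/EI,  θ_B0 = 99.84/EI
Flexibility coefficients: a unit moment at one end gives L/(3EI) there and L/(6EI) at the far end, so f₁₁ = f₂₂ = 1/EI and f₁₂ = f₂₁ = 0.5/EI.
Compatibility — zero rotation at each built-in end:
  1 M_A + 0.5 M_B = 84.34
  0.5 M_A + 1 M_B = 99.84
Solving the pair gives M_A = 45.9 kN·m and M_B = 76.89 kN·m (hogging).

M_A = 45.9 kN·m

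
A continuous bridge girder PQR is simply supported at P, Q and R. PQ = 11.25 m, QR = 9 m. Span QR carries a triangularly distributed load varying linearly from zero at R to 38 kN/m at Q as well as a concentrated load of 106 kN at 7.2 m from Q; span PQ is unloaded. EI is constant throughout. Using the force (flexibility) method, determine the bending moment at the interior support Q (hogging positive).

M_Q = 131.9 kN·m

Take M_Q as the redundant. Released structure: two simple spans PQ and QR with a hinge at Q.
Discontinuity in slope at Q on the released structure — sum the simple-span end rotations:
  span QR: triangular load, peak 38: w₀L³/(45EI) = 615.6/EI
  span QR: point load 106 at a = 7.2: Pab(L + b)/(6LEI) = 274.8/EI
  relative rotation θ_0 = (0 + 890.4)/EI = 890.4/EI
A unit hogging moment at Q produces rotation L₁/(3EI) + L₂/(3EI) = 6.75/EI.
Compatibility: M_Q·(L₁+L₂)/(3EI) = θ_0, giving M_Q = 131.9 kN·m (hogging).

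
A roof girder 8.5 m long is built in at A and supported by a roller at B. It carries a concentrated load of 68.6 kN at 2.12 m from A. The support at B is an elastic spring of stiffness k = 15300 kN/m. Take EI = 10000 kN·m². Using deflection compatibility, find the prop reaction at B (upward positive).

Release the roller at B. Primary structure: cantilever fixed at A.
Deflection at B on the released cantilever, summing each load's contribution:
  point load 68.6 at a = 2.12: Pa²(3L − a)/(6EI) = 1201/EI
Tip deflection under a unit load at B: L³/(3EI) = 204.7/EI.
With EI = 10000 kN·m²: δ_0 = 0.12014 m and δ_{BB} = 0.020471 m/kN.
Compatibility — the spring shortens by R_B/k under the reaction it provides: δ_0 − R_B·δ_{BB} = R_B/k. With 1/k = 0.000065 m/kN, R_B = δ_0 / (δ_{BB} + 1/k) = 0.12014 / (0.020471 + 0.000065) = 5.85 kN.

R_B = 5.85 kN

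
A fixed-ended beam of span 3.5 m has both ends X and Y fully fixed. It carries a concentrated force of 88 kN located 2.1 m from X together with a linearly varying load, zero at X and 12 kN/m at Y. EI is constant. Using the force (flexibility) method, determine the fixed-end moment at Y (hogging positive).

M_Y = 51.7 kN·m

Release both end moments; the primary structure is a simply-supported span XY with redundants M_X and M_Y.
Simple-span end rotations at X and Y under the given loads:
  at X: point load 88 at a = 2.1: Pab(L + b)/(6LEI) = 60.37/EI
  at Y: point load 88 at a = 2.1: Pab(L + a)/(6LEI) = 68.99/EI
  at X: triangular load, peak 12: 7w₀L³/(360EI) = 10/EI
  at Y: triangular load, peak 12: w₀L³/(45EI) = 11.43/EI
  θ_X0 = 70.37/EI,  θ_Y0 = 80.43/EI
Flexibility coefficients: a unit moment at one end gives L/(3EI) there and L/(6EI) at the far end, so f₁₁ = f₂₂ = 1.167/EI and f₁₂ = f₂₁ = 0.5833/EI.
Compatibility — zero rotation at each built-in end:
  1.167 M_X + 0.5833 M_Y = 70.37
  0.5833 M_X + 1.167 M_Y = 80.43
Solving the pair gives M_X = 34.47 kN·m and M_Y = 51.7 kN·m (hogging).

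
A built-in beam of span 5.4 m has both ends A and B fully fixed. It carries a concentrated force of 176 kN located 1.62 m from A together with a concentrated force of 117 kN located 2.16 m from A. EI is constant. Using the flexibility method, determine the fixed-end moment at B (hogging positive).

Release both end moments; the primary structure is a simply-supported span AB with redundants M_A and M_B.
On the primary (simply-supported) span, the end slopes from the loading are:
  at A: point load 176 at a = 1.62: Pab(L + b)/(6LEI) = 305.4/EI
  at B: point load 176 at a = 1.62: Pab(L + a)/(6LEI) = 233.5/EI
  at A: point load 117 at a = 2.16: Pab(L + b)/(6LEI) = 218.4/EI
  at B: point load 117 at a = 2.16: Pab(L + a)/(6LEI) = 191.1/EI
  θ_A0 = 523.7/EI,  θ_B0 = 424.6/EI
Flexibility coefficients: a unit moment at one end gives L/(3EI) there and L/(6EI) at the far end, so f₁₁ = f₂₂ = 1.8/EI and f₁₂ = f₂₁ = 0.9/EI.
Compatibility — zero rotation at each built-in end:
  1.8 M_A + 0.9 M_B = 523.7
  0.9 M_A + 1.8 M_B = 424.6
Solving the pair gives M_A = 230.7 kN·m and M_B = 120.5 kN·m (hogging).

M_B = 120.5 kN·m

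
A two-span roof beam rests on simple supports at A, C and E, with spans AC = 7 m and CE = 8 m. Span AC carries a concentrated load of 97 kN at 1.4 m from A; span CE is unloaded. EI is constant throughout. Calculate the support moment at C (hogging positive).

M_C = 30.42 kN·m

Insert a hinge at C; M_C is the redundant, and each span becomes simply supported.
End slopes at the hinge C, treating each span as simply supported:
  span AC: point load 97 at a = 1.4: Pab(L + a)/(6LEI) = 152.1/EI
  relative rotation θ_0 = (152.1 + 0)/EI = 152.1/EI
A unit hogging moment at C produces rotation L₁/(3EI) + L₂/(3EI) = 5/EI.
Compatibility: M_C·(L₁+L₂)/(3EI) = θ_0, giving M_C = 30.42 kN·m (hogging).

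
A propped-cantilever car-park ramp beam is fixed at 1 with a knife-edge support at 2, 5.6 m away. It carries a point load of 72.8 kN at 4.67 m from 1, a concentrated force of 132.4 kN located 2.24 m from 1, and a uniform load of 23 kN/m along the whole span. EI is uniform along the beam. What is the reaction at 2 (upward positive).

R_2 = 130.7 kN

Take the reaction at 2 as the redundant and release it; the primary structure is a cantilever fixed at 1.
Deflection at 2 on the released cantilever, summing each load's contribution:
  point load 72.8 at a = 4.67: Pa²(3L − a)/(6EI) = 3210/EI
  point load 132.4 at a = 2.24: Pa²(3L − a)/(6EI) = 1612/EI
  UDL 23: wL⁴/(8EI) = 2827/EI
  δ_0 = 7649/EI
Flexibility coefficient — unit upward force at 2: δ_{22} = L³/(3EI) = 58.54/EI.
The prop prevents deflection at 2: R_2 = δ_0/δ_{22} = 7649/58.54 = 130.7 kN.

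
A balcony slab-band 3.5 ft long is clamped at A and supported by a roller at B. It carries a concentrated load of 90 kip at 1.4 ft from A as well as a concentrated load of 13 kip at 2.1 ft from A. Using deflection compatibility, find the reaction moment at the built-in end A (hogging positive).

M_A = 68.12 kip·ft

Choose R_B as the redundant. The primary structure is the cantilever fixed at A.
Primary-structure tip deflection at B by superposition:
  point load 90 at a = 1.4: Pa²(3L − a)/(6EI) = 267.5/EI
  point load 13 at a = 2.1: Pa²(3L − a)/(6EI) = 80.26/EI
  δ_0 = 347.8/EI
Flexibility coefficient — unit upward force at B: δ_{BB} = L³/(3EI) = 14.29/EI.
The prop prevents deflection at B: R_B = δ_0/δ_{BB} = 347.8/14.29 = 24.34 kip.
Moment equilibrium about A: M_A = Σ(load moments about A) − R_B·L = 153.3 − 24.34×3.5 = 68.12 kip·ft.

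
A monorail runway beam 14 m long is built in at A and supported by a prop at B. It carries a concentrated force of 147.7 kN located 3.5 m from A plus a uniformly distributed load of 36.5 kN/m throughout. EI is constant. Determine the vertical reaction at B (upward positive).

Remove the prop at B; the released (primary) structure is a cantilever built in at A.
Downward deflection at the released point B due to the loads:
  point load 147.7 at a = 3.5: Pa²(3L − a)/(6EI) = 11610/EI
  UDL 36.5: wL⁴/(8EI) = 175273/EI
  δ_0 = 186883/EI
Tip deflection under a unit load at B: L³/(3EI) = 914.7/EI.
The prop prevents deflection at B: R_B = δ_0/δ_{BB} = 186883/914.7 = 204.3 kN.

R_B = 204.3 kN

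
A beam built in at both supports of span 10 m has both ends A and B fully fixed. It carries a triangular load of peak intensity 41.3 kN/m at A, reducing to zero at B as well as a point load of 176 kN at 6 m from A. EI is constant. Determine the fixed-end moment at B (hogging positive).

M_B = 391.1 kN·m

Release both end moments; the primary structure is a simply-supported span AB with redundants M_A and M_B.
On the primary (simply-supported) span, the end slopes from the loading are:
  at A: triangular load, peak 41.3: w₀L³/(45EI) = 917.8/EI
  at B: triangular load, peak 41.3: 7w₀L³/(360EI) = 803.1/EI
  at A: point load 176 at a = 6: Pab(L + b)/(6LEI) = 985.6/EI
  at B: point load 176 at a = 6: Pab(L + a)/(6LEI) = 1126/EI
  θ_A0 = 1903/EI,  θ_B0 = 1929/EI
Flexibility coefficients: a unit moment at one end gives L/(3EI) there and L/(6EI) at the far end, so f₁₁ = f₂₂ = 3.333/EI and f₁₂ = f₂₁ = 1.667/EI.
Compatibility — zero rotation at each built-in end:
  3.333 M_A + 1.667 M_B = 1903
  1.667 M_A + 3.333 M_B = 1929
Solving the pair gives M_A = 375.5 kN·m and M_B = 391.1 kN·m (hogging).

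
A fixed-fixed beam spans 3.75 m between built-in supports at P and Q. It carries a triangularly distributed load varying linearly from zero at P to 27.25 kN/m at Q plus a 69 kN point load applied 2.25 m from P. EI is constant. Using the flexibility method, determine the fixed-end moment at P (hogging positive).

Release both end moments; the primary structure is a simply-supported span PQ with redundants M_P and M_Q.
Simple-span end rotations at P and Q under the given loads:
  at P: triangular load, peak 27.25: 7w₀L³/(360EI) = 27.94/EI
  at Q: triangular load, peak 27.25: w₀L³/(45EI) = 31.93/EI
  at P: point load 69 at a = 2.25: Pab(L + b)/(6LEI) = 54.34/EI
  at Q: point load 69 at a = 2.25: Pab(L + a)/(6LEI) = 62.1/EI
  θ_P0 = 82.28/EI,  θ_Q0 = 94.03/EI
Flexibility coefficients: a unit moment at one end gives L/(3EI) there and L/(6EI) at the far end, so f₁₁ = f₂₂ = 1.25/EI and f₁₂ = f₂₁ = 0.625/EI.
Compatibility — zero rotation at each built-in end:
  1.25 M_P + 0.625 M_Q = 82.28
  0.625 M_P + 1.25 M_Q = 94.03
Solving the pair gives M_P = 37.61 kN·m and M_Q = 56.42 kN·m (hogging).

M_P = 37.61 kN·m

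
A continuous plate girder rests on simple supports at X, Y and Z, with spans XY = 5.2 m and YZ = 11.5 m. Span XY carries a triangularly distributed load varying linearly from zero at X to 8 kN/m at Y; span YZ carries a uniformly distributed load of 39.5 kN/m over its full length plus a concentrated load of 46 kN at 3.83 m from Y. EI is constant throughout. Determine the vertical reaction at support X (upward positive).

R_X = -93.37 kN

Insert a hinge at Y; M_Y is the redundant, and each span becomes simply supported.
End slopes at the hinge Y, treating each span as simply supported:
  span XY: triangular load, peak 8: w₀L³/(45EI) = 25/EI
  span YZ: UDL 39.5: wL³/(24EI) = 2503/EI
  span YZ: point load 46 at a = 3.83: Pab(L + b)/(6LEI) = 375.4/EI
  relative rotation θ_0 = (25 + 2879)/EI = 2904/EI
A unit hogging moment at Y produces rotation L₁/(3EI) + L₂/(3EI) = 5.567/EI.
Compatibility: M_Y·(L₁+L₂)/(3EI) = θ_0, giving M_Y = 521.6 kN·m (hogging).
Span XY, ΣM about X with M_Y applied at Y: R_Y^{XY}·5.2 = 72.11 + 521.6, so R_Y^{XY} = 114.2 kN and R_X = 20.8 − 114.2 = -93.37 kN.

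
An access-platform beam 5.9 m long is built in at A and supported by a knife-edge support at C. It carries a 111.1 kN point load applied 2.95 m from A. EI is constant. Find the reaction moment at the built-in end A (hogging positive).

M_A = 122.9 kN·m

Choose R_C as the redundant. The primary structure is the cantilever fixed at A.
Free-end deflection of the primary structure under the applied loading (downward +):
  point load 111.1 at a = 2.95: Pa²(3L − a)/(6EI) = 2377/EI
Tip deflection under a unit load at C: L³/(3EI) = 68.46/EI.
The prop prevents deflection at C: R_C = δ_0/δ_{CC} = 2377/68.46 = 34.72 kN.
Moment equilibrium about A: M_A = Σ(load moments about A) − R_C·L = 327.7 − 34.72×5.9 = 122.9 kN·m.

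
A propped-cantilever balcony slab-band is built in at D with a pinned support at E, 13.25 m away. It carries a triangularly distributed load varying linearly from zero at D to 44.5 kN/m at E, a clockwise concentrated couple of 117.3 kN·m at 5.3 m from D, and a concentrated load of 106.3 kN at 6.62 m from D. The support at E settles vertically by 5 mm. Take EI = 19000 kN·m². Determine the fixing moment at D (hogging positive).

Choose R_E as the redundant. The primary structure is the cantilever fixed at D.
Deflection at E on the released cantilever, summing each load's contribution:
  triangular load, peak 44.5 at the free end: 11w₀L⁴/(120EI) = 125729/EI
  clockwise couple 117.3 at a = 5.3: M₀a(2L − a)/(2EI) = 6590/EI
  point load 106.3 at a = 6.62: Pa²(3L − a)/(6EI) = 25723/EI
  δ_0 = 158042/EI
Tip deflection under a unit load at E: L³/(3EI) = 775.4/EI.
With EI = 19000 kN·m²: δ_0 = 8.318 m and δ_{EE} = 0.040811 m/kN.
Compatibility — the beam at E must follow the support down by 0.005 m: δ_0 − R_E·δ_{EE} = 0.005, so R_E = (8.318 − 0.005)/0.040811 = 203.7 kN.
Moment equilibrium about D: M_D = Σ(load moments about D) − R_E·L = 3425 − 203.7×13.25 = 726.2 kN·m.

M_D = 726.2 kN·m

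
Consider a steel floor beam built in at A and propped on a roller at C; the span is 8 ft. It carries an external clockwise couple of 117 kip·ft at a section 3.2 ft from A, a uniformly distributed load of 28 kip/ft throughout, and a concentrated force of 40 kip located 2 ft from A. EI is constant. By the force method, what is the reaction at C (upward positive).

Remove the prop at C; the released (primary) structure is a cantilever built in at A.
Deflection at C on the released cantilever, summing each load's contribution:
  clockwise couple 117 at a = 3.2: M₀a(2L − a)/(2EI) = 2396/EI
  UDL 28: wL⁴/(8EI) = 14336/EI
  point load 40 at a = 2: Pa²(3L − a)/(6EI) = 586.7/EI
  δ_0 = 17319/EI
Tip deflection under a unit load at C: L³/(3EI) = 170.7/EI.
The prop prevents deflection at C: R_C = δ_0/δ_{CC} = 17319/170.7 = 101.5 kip.

R_C = 101.5 kip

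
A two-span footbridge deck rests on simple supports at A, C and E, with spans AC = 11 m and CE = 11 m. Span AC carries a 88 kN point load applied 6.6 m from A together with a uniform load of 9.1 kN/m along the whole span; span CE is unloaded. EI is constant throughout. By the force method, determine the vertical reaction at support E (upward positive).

Release continuity at C by inserting a hinge; the redundant is the internal moment M_C. The primary structure is two simply-supported spans AC and CE.
Rotations at C on the released spans (each span's end-slope, ×1/EI):
  span AC: point load 88 at a = 6.6: Pab(L + a)/(6LEI) = 681.5/EI
  span AC: UDL 9.1: wL³/(24EI) = 504.7/EI
  relative rotation θ_0 = (1186 + 0)/EI = 1186/EI
A unit hogging moment at C produces rotation L₁/(3EI) + L₂/(3EI) = 7.333/EI.
Compatibility: M_C·(L₁+L₂)/(3EI) = θ_0, giving M_C = 161.7 kN·m (hogging).
Span CE, ΣM about E: R_C^{CE}·11 = 0 + 161.7, so R_C^{CE} = 14.7 kN and R_E = 0 − 14.7 = -14.7 kN.

R_E = -14.7 kN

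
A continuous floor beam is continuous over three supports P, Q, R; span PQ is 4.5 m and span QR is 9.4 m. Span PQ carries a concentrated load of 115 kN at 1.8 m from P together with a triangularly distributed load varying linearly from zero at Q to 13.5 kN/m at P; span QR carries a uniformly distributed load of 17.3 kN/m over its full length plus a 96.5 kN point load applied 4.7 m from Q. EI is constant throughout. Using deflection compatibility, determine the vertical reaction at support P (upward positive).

R_P = 27.57 kN

Insert a hinge at Q; M_Q is the redundant, and each span becomes simply supported.
End slopes at the hinge Q, treating each span as simply supported:
  span PQ: point load 115 at a = 1.8: Pab(L + a)/(6LEI) = 130.4/EI
  span PQ: triangular load, peak 13.5: 7w₀L³/(360EI) = 23.92/EI
  span QR: UDL 17.3: wL³/(24EI) = 598.7/EI
  span QR: point load 96.5 at a = 4.7: Pab(L + b)/(6LEI) = 532.9/EI
  relative rotation θ_0 = (154.3 + 1132)/EI = 1286/EI
A unit hogging moment at Q produces rotation L₁/(3EI) + L₂/(3EI) = 4.633/EI.
Slope continuity at Q: θ_0 = M_Q·4.633/EI, so M_Q = 1286/4.633 = 277.5 kN·m (hogging).
Span PQ, ΣM about P with M_Q applied at Q: R_Q^{PQ}·4.5 = 252.6 + 277.5, so R_Q^{PQ} = 117.8 kN and R_P = 145.4 − 117.8 = 27.57 kN.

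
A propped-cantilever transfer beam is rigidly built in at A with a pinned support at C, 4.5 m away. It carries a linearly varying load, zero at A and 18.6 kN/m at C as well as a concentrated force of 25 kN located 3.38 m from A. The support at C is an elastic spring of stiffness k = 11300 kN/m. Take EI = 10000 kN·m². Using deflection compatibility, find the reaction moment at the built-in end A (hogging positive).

M_A = 40.06 kN·m

Choose R_C as the redundant. The primary structure is the cantilever fixed at A.
Primary-structure tip deflection at C by superposition:
  triangular load, peak 18.6 at the free end: 11w₀L⁴/(120EI) = 699.2/EI
  point load 25 at a = 3.38: Pa²(3L − a)/(6EI) = 481.7/EI
  δ_0 = 1181/EI
Flexibility coefficient — unit upward force at C: δ_{CC} = L³/(3EI) = 30.38/EI.
With EI = 10000 kN·m²: δ_0 = 0.11809 m and δ_{CC} = 0.003037 m/kN.
Compatibility — the spring shortens by R_C/k under the reaction it provides: δ_0 − R_C·δ_{CC} = R_C/k. With 1/k = 0.000088 m/kN, R_C = δ_0 / (δ_{CC} + 1/k) = 0.11809 / (0.003037 + 0.000088) = 37.78 kN.
Moment equilibrium about A: M_A = Σ(load moments about A) − R_C·L = 210.1 − 37.78×4.5 = 40.06 kN·m.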